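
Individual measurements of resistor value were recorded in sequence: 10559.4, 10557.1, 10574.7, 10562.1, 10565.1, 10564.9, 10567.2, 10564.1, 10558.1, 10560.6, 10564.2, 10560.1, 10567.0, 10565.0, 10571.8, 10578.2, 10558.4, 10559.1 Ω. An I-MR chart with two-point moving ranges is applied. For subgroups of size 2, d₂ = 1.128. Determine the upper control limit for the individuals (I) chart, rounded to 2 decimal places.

X̄ = (10559.4 + 10557.1 + 10574.7 + 10562.1 + 10565.1 + 10564.9 + 10567.2 + 10564.1 + 10558.1 + 10560.6 + 10564.2 + 10560.1 + 10567.0 + 10565.0 + 10571.8 + 10578.2 + 10558.4 + 10559.1) / 18 = 10564.2833
Moving ranges: 2.3, 17.6, 12.6, 3.0, 0.2, 2.3, 3.1, 6.0, 2.5, 3.6, 4.1, 6.9, 2.0, 6.8, 6.4, 19.8, 0.7; M̄R̄ = 99.9000 / 17 = 5.8765
UCL = X̄ + 3·M̄R̄/d₂ = 10564.2833 + 3 × 5.8765 / 1.128 = 10579.9122

10579.91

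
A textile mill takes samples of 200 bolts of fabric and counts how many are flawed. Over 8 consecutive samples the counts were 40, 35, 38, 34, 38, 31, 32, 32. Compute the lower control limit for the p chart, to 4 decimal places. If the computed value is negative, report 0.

p̄ = Σdᵢ / (k·n) = 280 / (8 × 200) = 0.17500
LCL = p̄ − 3·√(p̄(1−p̄)/n) = 0.17500 − 3 × 0.02687 = 0.09440

0.0944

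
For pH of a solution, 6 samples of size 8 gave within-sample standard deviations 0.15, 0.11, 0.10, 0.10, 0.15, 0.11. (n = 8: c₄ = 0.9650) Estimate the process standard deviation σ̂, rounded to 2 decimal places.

s̄ = (0.15 + 0.11 + 0.10 + 0.10 + 0.15 + 0.11) / 6 = 0.1200
σ̂ = s̄ / c₄ = 0.1200 / 0.9650 = 0.1244

0.12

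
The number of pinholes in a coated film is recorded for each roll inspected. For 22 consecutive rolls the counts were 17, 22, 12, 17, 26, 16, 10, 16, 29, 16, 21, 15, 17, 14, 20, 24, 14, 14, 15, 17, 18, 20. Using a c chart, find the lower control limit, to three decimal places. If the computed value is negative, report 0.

c̄ = (17 + 22 + 12 + 17 + 26 + 16 + 10 + 16 + 29 + 16 + 21 + 15 + 17 + 14 + 20 + 24 + 14 + 14 + 15 + 17 + 18 + 20) / 22 = 390 / 22 = 17.7273
LCL = c̄ − 3√c̄ = 17.7273 − 3 × 4.2104 = 5.0961

5.096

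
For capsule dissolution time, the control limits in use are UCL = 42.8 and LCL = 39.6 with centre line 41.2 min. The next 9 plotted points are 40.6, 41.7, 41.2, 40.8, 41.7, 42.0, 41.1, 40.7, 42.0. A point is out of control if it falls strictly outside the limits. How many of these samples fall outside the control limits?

0

All 9 points lie within [39.6, 42.8].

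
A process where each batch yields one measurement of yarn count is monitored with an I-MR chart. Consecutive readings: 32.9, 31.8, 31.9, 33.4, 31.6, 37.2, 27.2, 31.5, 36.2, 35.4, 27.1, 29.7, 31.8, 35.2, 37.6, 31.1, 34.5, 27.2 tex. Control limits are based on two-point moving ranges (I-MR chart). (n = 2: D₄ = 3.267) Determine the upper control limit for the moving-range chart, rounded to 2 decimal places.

12.66

Moving ranges: 1.1, 0.1, 1.5, 1.8, 5.6, 10.0, 4.3, 4.7, 0.8, 8.3, 2.6, 2.1, 3.4, 2.4, 6.5, 3.4, 7.3; M̄R̄ = 65.9000 / 17 = 3.8765
UCL_MR = D₄·M̄R̄ = 3.267 × 3.8765 = 12.6644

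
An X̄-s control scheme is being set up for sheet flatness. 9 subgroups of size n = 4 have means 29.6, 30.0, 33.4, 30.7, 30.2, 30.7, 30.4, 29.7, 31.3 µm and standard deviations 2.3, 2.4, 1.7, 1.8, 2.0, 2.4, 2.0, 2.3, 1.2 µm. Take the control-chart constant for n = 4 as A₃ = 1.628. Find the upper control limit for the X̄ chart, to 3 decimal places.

X̄̄ = (29.6 + 30.0 + 33.4 + 30.7 + 30.2 + 30.7 + 30.4 + 29.7 + 31.3) / 9 = 30.6667
s̄ = (2.3 + 2.4 + 1.7 + 1.8 + 2.0 + 2.4 + 2.0 + 2.3 + 1.2) / 9 = 2.0111
UCL = X̄̄ + A₃·s̄ = 30.6667 + 1.628 × 2.0111 = 33.9408

33.941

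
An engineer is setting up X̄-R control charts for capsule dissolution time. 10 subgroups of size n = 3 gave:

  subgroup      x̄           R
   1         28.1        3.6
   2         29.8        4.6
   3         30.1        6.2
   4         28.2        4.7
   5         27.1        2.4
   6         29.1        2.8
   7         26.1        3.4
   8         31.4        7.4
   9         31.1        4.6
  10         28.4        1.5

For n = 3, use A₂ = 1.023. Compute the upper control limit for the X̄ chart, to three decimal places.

X̄̄ = (28.1 + 29.8 + 30.1 + 28.2 + 27.1 + 29.1 + 26.1 + 31.4 + 31.1 + 28.4) / 10 = 289.4000 / 10 = 28.9400
R̄ = (3.6 + 4.6 + 6.2 + 4.7 + 2.4 + 2.8 + 3.4 + 7.4 + 4.6 + 1.5) / 10 = 41.2000 / 10 = 4.1200
UCL = X̄̄ + A₂·R̄ = 28.9400 + 1.023 × 4.1200 = 33.1548

33.155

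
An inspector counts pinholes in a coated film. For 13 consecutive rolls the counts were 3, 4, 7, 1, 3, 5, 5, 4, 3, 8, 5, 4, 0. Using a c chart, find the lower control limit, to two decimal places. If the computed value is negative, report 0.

0.00

c̄ = (3 + 4 + 7 + 1 + 3 + 5 + 5 + 4 + 3 + 8 + 5 + 4 + 0) / 13 = 52 / 13 = 4.0000
LCL = c̄ − 3√c̄ = 4.0000 − 3 × 2.0000 = -2.0000 → 0 (cannot be negative)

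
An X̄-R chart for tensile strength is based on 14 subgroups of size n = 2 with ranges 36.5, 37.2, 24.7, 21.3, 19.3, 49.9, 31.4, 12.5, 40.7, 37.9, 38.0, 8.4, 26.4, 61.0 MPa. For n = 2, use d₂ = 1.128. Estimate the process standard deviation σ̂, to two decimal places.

28.19

R̄ = (36.5 + 37.2 + 24.7 + 21.3 + 19.3 + 49.9 + 31.4 + 12.5 + 40.7 + 37.9 + 38.0 + 8.4 + 26.4 + 61.0) / 14 = 31.8000
σ̂ = R̄ / d₂ = 31.8000 / 1.128 = 28.1915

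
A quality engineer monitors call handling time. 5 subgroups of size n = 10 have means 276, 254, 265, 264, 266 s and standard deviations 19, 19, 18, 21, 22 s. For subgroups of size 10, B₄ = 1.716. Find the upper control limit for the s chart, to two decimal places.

33.98

s̄ = (19 + 19 + 18 + 21 + 22) / 5 = 19.8000
UCL_s = B₄·s̄ = 1.716 × 19.8000 = 33.9768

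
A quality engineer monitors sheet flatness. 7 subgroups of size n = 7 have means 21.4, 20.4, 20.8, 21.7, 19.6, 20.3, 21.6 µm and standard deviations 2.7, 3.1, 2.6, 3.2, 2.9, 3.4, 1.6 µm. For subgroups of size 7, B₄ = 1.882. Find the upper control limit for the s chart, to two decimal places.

s̄ = (2.7 + 3.1 + 2.6 + 3.2 + 2.9 + 3.4 + 1.6) / 7 = 2.7857
UCL_s = B₄·s̄ = 1.882 × 2.7857 = 5.2427

5.24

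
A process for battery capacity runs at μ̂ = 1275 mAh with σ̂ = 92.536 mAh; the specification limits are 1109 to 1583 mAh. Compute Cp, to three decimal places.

Cp = (USL − LSL) / (6σ̂) = (1583 − 1109) / (6 × 92.536) = 474.0000 / 555.2160 = 0.8537

0.854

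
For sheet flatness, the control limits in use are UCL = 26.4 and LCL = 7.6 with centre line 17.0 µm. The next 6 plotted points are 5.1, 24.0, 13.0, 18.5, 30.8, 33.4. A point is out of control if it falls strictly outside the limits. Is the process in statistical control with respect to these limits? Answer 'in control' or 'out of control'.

Compare each point to [7.6, 26.4]: sample 1 = 5.1 < LCL; sample 5 = 30.8 > UCL; sample 6 = 33.4 > UCL.

out of control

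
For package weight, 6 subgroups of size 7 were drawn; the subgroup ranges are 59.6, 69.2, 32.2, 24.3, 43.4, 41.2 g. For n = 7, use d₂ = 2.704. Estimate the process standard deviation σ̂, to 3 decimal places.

16.636

R̄ = (59.6 + 69.2 + 32.2 + 24.3 + 43.4 + 41.2) / 6 = 44.9833
σ̂ = R̄ / d₂ = 44.9833 / 2.704 = 16.6358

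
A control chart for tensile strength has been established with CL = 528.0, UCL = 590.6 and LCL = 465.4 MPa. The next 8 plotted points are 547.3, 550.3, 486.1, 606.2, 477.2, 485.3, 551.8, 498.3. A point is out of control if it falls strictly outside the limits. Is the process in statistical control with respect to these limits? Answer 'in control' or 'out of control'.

Compare each point to [465.4, 590.6]: sample 4 = 606.2 > UCL.

out of control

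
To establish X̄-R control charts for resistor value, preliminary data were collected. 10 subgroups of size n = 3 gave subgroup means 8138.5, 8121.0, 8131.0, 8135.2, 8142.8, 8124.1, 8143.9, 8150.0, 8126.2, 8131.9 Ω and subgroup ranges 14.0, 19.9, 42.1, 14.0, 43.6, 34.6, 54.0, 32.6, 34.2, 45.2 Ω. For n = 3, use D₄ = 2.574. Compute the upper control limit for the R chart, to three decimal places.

R̄ = (14.0 + 19.9 + 42.1 + 14.0 + 43.6 + 34.6 + 54.0 + 32.6 + 34.2 + 45.2) / 10 = 334.2000 / 10 = 33.4200
UCL_R = D₄·R̄ = 2.574 × 33.4200 = 86.0231

86.023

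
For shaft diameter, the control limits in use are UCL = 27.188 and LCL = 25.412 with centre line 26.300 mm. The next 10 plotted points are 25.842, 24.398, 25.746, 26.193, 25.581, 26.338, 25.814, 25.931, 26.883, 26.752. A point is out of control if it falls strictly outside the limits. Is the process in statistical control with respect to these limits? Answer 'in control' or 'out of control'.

out of control

Compare each point to [25.412, 27.188]: sample 2 = 24.398 < LCL.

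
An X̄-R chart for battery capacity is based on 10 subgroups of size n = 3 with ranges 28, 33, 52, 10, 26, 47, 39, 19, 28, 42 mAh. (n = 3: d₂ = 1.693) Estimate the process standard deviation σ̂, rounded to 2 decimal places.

R̄ = (28 + 33 + 52 + 10 + 26 + 47 + 39 + 19 + 28 + 42) / 10 = 32.4000
σ̂ = R̄ / d₂ = 32.4000 / 1.693 = 19.1376

19.14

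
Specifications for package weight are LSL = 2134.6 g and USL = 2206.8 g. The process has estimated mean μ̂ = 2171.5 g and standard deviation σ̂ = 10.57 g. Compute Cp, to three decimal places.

Cp = (USL − LSL) / (6σ̂) = (2206.8 − 2134.6) / (6 × 10.57) = 72.2000 / 63.4200 = 1.1384

1.138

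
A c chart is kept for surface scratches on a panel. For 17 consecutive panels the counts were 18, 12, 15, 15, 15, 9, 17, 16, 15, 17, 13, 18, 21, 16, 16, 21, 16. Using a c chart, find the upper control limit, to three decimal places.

27.838

c̄ = (18 + 12 + 15 + 15 + 15 + 9 + 17 + 16 + 15 + 17 + 13 + 18 + 21 + 16 + 16 + 21 + 16) / 17 = 270 / 17 = 15.8824
UCL = c̄ + 3√c̄ = 15.8824 + 3 × √15.8824 = 15.8824 + 3 × 3.9853 = 27.8382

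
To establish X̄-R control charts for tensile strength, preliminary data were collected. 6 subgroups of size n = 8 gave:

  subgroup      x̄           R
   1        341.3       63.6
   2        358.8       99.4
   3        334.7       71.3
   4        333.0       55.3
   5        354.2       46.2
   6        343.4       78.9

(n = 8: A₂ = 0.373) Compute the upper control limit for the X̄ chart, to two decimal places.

370.01

X̄̄ = (341.3 + 358.8 + 334.7 + 333.0 + 354.2 + 343.4) / 6 = 2065.4000 / 6 = 344.2333
R̄ = (63.6 + 99.4 + 71.3 + 55.3 + 46.2 + 78.9) / 6 = 414.7000 / 6 = 69.1167
UCL = X̄̄ + A₂·R̄ = 344.2333 + 0.373 × 69.1167 = 370.0138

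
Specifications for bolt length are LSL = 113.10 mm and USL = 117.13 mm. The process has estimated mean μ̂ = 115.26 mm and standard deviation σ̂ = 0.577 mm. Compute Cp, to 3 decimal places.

Cp = (USL − LSL) / (6σ̂) = (117.13 − 113.10) / (6 × 0.577) = 4.0300 / 3.4620 = 1.1641

1.164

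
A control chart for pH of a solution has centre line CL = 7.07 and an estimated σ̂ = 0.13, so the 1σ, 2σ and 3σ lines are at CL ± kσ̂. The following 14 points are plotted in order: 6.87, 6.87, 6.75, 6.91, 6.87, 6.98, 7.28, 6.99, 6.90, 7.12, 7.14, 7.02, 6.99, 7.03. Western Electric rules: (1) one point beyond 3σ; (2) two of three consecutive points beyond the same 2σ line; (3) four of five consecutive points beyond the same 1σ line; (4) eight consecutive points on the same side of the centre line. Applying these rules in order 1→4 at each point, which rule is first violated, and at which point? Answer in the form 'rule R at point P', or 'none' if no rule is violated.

rule 3 at point 4

Zone of each point (C = within 1σ̂, B = 1σ̂–2σ̂, A = 2σ̂–3σ̂, * = beyond 3σ̂; sign = side of CL): 1:-B, 2:-B, 3:-A, 4:-B, 5:-B, 6:-C, 7:+B, 8:-C, 9:-B, 10:+C, 11:+C, 12:-C, 13:-C, 14:-C
Rule 3 (four of five consecutive points beyond the same 1σ limit) is satisfied at point 4.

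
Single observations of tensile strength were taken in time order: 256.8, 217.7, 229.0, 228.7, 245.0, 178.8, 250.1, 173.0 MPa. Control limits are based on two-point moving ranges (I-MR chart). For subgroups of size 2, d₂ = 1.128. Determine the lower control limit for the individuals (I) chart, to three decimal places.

X̄ = (256.8 + 217.7 + 229.0 + 228.7 + 245.0 + 178.8 + 250.1 + 173.0) / 8 = 222.3875
Moving ranges: 39.1, 11.3, 0.3, 16.3, 66.2, 71.3, 77.1; M̄R̄ = 281.6000 / 7 = 40.2286
LCL = X̄ − 3·M̄R̄/d₂ = 222.3875 − 3 × 40.2286 / 1.128 = 115.3966

115.397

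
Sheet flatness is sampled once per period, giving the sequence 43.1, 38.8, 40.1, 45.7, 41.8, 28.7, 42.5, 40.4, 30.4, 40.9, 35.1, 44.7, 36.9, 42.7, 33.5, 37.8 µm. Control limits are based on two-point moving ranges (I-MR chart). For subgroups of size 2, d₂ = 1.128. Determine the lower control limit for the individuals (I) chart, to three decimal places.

X̄ = (43.1 + 38.8 + 40.1 + 45.7 + 41.8 + 28.7 + 42.5 + 40.4 + 30.4 + 40.9 + 35.1 + 44.7 + 36.9 + 42.7 + 33.5 + 37.8) / 16 = 38.9438
Moving ranges: 4.3, 1.3, 5.6, 3.9, 13.1, 13.8, 2.1, 10.0, 10.5, 5.8, 9.6, 7.8, 5.8, 9.2, 4.3; M̄R̄ = 107.1000 / 15 = 7.1400
LCL = X̄ − 3·M̄R̄/d₂ = 38.9438 − 3 × 7.1400 / 1.128 = 19.9544

19.954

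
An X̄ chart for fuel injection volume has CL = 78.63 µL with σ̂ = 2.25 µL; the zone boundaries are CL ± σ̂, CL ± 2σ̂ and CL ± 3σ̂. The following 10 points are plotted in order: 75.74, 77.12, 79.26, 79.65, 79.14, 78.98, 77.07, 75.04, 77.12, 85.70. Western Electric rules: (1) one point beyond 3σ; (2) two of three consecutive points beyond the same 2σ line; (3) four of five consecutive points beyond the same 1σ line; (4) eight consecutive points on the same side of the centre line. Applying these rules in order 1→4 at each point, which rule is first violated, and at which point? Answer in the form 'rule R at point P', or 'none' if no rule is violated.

Zone of each point (C = within 1σ̂, B = 1σ̂–2σ̂, A = 2σ̂–3σ̂, * = beyond 3σ̂; sign = side of CL): 1:-B, 2:-C, 3:+C, 4:+C, 5:+C, 6:+C, 7:-C, 8:-B, 9:-C, 10:+*
Rule 1 (one point beyond the 3σ limits) is satisfied at point 10.

rule 1 at point 10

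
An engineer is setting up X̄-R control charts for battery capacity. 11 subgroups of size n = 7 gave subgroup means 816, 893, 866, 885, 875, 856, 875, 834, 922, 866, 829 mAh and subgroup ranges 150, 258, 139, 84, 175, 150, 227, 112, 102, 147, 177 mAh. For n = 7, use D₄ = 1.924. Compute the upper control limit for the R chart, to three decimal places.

301.019

R̄ = (150 + 258 + 139 + 84 + 175 + 150 + 227 + 112 + 102 + 147 + 177) / 11 = 1721.0000 / 11 = 156.4545
UCL_R = D₄·R̄ = 1.924 × 156.4545 = 301.0185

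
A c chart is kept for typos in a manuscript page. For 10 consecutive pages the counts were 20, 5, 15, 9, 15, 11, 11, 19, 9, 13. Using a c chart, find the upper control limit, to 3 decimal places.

23.391

c̄ = (20 + 5 + 15 + 9 + 15 + 11 + 11 + 19 + 9 + 13) / 10 = 127 / 10 = 12.7000
UCL = c̄ + 3√c̄ = 12.7000 + 3 × √12.7000 = 12.7000 + 3 × 3.5637 = 23.3911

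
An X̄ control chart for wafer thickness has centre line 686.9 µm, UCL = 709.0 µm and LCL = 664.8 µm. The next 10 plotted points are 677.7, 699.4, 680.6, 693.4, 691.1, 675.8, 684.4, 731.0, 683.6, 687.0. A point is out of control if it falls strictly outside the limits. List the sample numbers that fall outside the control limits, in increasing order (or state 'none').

8

Compare each point to [664.8, 709.0]: sample 8 = 731.0 > UCL.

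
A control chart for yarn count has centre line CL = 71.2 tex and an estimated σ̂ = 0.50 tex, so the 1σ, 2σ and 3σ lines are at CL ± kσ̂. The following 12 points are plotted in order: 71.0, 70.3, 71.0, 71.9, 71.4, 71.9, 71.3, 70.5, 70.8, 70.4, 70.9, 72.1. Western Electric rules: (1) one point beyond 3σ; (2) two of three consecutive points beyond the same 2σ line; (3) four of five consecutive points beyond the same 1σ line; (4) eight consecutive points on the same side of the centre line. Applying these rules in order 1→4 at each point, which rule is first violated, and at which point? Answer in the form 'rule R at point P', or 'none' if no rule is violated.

Zone of each point (C = within 1σ̂, B = 1σ̂–2σ̂, A = 2σ̂–3σ̂, * = beyond 3σ̂; sign = side of CL): 1:-C, 2:-B, 3:-C, 4:+B, 5:+C, 6:+B, 7:+C, 8:-B, 9:-C, 10:-B, 11:-C, 12:+B
No rule fires across all 12 points.

none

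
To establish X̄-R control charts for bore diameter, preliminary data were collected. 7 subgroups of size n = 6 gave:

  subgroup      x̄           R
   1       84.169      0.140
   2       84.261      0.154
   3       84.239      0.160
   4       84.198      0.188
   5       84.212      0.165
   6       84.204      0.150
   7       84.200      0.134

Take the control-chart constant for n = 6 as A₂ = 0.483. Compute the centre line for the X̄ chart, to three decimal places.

X̄̄ = (84.169 + 84.261 + 84.239 + 84.198 + 84.212 + 84.204 + 84.200) / 7 = 589.4830 / 7 = 84.2119
CL = X̄̄ = 84.2119

84.212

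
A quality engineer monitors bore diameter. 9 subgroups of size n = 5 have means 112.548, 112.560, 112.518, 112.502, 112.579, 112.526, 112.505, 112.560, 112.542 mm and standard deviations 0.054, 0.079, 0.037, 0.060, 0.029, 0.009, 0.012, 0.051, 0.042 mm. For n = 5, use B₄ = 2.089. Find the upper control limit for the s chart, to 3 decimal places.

s̄ = (0.054 + 0.079 + 0.037 + 0.060 + 0.029 + 0.009 + 0.012 + 0.051 + 0.042) / 9 = 0.0414
UCL_s = B₄·s̄ = 2.089 × 0.0414 = 0.0866

0.087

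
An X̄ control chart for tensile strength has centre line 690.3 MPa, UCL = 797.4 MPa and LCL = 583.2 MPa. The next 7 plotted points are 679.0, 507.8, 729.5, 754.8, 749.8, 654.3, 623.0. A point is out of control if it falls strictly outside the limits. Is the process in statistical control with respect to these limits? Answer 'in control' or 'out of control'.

Compare each point to [583.2, 797.4]: sample 2 = 507.8 < LCL.

out of control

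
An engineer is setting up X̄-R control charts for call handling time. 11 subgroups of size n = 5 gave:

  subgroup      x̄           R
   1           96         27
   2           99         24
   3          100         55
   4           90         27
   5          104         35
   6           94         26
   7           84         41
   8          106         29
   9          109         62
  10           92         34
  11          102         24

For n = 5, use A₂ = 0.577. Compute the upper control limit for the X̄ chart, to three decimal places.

X̄̄ = (96 + 99 + 100 + 90 + 104 + 94 + 84 + 106 + 109 + 92 + 102) / 11 = 1076.0000 / 11 = 97.8182
R̄ = (27 + 24 + 55 + 27 + 35 + 26 + 41 + 29 + 62 + 34 + 24) / 11 = 384.0000 / 11 = 34.9091
UCL = X̄̄ + A₂·R̄ = 97.8182 + 0.577 × 34.9091 = 117.9607

117.961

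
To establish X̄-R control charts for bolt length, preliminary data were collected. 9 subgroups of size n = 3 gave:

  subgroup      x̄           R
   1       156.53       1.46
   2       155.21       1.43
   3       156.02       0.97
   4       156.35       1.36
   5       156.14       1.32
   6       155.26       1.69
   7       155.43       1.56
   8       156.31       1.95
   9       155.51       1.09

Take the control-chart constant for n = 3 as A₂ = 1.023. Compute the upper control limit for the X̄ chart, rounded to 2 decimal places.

X̄̄ = (156.53 + 155.21 + 156.02 + 156.35 + 156.14 + 155.26 + 155.43 + 156.31 + 155.51) / 9 = 1402.7600 / 9 = 155.8622
R̄ = (1.46 + 1.43 + 0.97 + 1.36 + 1.32 + 1.69 + 1.56 + 1.95 + 1.09) / 9 = 12.8300 / 9 = 1.4256
UCL = X̄̄ + A₂·R̄ = 155.8622 + 1.023 × 1.4256 = 157.3206

157.32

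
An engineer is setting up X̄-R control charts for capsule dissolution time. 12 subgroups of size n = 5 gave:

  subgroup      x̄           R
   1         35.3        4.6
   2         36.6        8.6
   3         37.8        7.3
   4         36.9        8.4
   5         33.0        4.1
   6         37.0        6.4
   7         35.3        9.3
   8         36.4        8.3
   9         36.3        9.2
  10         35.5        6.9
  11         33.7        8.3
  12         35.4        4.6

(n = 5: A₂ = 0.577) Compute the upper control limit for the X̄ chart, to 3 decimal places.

X̄̄ = (35.3 + 36.6 + 37.8 + 36.9 + 33.0 + 37.0 + 35.3 + 36.4 + 36.3 + 35.5 + 33.7 + 35.4) / 12 = 429.2000 / 12 = 35.7667
R̄ = (4.6 + 8.6 + 7.3 + 8.4 + 4.1 + 6.4 + 9.3 + 8.3 + 9.2 + 6.9 + 8.3 + 4.6) / 12 = 86.0000 / 12 = 7.1667
UCL = X̄̄ + A₂·R̄ = 35.7667 + 0.577 × 7.1667 = 39.9018

39.902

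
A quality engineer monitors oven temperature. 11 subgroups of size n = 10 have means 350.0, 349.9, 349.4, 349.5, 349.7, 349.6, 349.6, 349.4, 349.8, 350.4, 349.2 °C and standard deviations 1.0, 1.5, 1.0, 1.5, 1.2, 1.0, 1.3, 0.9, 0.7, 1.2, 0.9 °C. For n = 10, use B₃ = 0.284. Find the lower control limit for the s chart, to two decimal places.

s̄ = (1.0 + 1.5 + 1.0 + 1.5 + 1.2 + 1.0 + 1.3 + 0.9 + 0.7 + 1.2 + 0.9) / 11 = 1.1091
LCL_s = B₃·s̄ = 0.284 × 1.1091 = 0.3150

0.31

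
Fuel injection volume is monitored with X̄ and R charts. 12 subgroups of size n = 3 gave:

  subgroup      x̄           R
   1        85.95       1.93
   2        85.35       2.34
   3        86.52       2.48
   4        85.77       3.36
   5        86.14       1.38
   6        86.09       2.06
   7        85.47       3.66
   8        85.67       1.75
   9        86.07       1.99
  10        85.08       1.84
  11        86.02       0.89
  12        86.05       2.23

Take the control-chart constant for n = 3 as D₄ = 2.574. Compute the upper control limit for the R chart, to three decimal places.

5.558

R̄ = (1.93 + 2.34 + 2.48 + 3.36 + 1.38 + 2.06 + 3.66 + 1.75 + 1.99 + 1.84 + 0.89 + 2.23) / 12 = 25.9100 / 12 = 2.1592
UCL_R = D₄·R̄ = 2.574 × 2.1592 = 5.5577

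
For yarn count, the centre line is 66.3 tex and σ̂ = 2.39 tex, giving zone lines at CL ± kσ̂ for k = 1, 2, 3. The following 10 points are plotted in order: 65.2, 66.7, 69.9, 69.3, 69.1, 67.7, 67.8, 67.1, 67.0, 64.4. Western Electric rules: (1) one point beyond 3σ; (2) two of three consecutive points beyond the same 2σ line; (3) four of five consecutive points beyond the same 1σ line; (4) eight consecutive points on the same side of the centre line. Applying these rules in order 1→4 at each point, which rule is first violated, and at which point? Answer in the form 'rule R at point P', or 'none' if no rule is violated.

Zone of each point (C = within 1σ̂, B = 1σ̂–2σ̂, A = 2σ̂–3σ̂, * = beyond 3σ̂; sign = side of CL): 1:-C, 2:+C, 3:+B, 4:+B, 5:+B, 6:+C, 7:+C, 8:+C, 9:+C, 10:-C
Rule 4 (eight consecutive points on the same side of the centre line) is satisfied at point 9.

rule 4 at point 9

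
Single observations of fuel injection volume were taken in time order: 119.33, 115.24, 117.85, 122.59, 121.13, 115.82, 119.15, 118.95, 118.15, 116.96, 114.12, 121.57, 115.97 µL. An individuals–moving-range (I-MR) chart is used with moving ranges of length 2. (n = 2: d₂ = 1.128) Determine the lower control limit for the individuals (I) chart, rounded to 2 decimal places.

109.44

X̄ = (119.33 + 115.24 + 117.85 + 122.59 + 121.13 + 115.82 + 119.15 + 118.95 + 118.15 + 116.96 + 114.12 + 121.57 + 115.97) / 13 = 118.2177
Moving ranges: 4.09, 2.61, 4.74, 1.46, 5.31, 3.33, 0.20, 0.80, 1.19, 2.84, 7.45, 5.60; M̄R̄ = 39.6200 / 12 = 3.3017
LCL = X̄ − 3·M̄R̄/d₂ = 118.2177 − 3 × 3.3017 / 1.128 = 109.4367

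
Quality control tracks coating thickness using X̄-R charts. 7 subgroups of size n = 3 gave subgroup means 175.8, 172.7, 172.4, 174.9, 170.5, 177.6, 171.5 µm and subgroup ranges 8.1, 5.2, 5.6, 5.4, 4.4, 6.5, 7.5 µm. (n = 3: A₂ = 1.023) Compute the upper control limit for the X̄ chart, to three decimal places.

179.869

X̄̄ = (175.8 + 172.7 + 172.4 + 174.9 + 170.5 + 177.6 + 171.5) / 7 = 1215.4000 / 7 = 173.6286
R̄ = (8.1 + 5.2 + 5.6 + 5.4 + 4.4 + 6.5 + 7.5) / 7 = 42.7000 / 7 = 6.1000
UCL = X̄̄ + A₂·R̄ = 173.6286 + 1.023 × 6.1000 = 179.8689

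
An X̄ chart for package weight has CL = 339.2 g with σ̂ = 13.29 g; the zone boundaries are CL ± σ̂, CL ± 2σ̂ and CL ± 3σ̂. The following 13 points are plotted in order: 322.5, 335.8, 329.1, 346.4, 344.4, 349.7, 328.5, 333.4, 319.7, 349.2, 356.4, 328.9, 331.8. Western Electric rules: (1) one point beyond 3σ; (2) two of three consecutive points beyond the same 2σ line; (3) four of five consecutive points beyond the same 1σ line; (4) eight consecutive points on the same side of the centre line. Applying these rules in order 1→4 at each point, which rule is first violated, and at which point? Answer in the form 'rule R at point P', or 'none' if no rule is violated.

none

Zone of each point (C = within 1σ̂, B = 1σ̂–2σ̂, A = 2σ̂–3σ̂, * = beyond 3σ̂; sign = side of CL): 1:-B, 2:-C, 3:-C, 4:+C, 5:+C, 6:+C, 7:-C, 8:-C, 9:-B, 10:+C, 11:+B, 12:-C, 13:-C
No rule fires across all 13 points.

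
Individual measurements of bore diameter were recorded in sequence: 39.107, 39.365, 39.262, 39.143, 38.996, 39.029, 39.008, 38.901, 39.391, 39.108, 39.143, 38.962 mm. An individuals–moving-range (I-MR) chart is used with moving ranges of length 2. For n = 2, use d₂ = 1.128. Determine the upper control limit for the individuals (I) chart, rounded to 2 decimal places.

39.55

X̄ = (39.107 + 39.365 + 39.262 + 39.143 + 38.996 + 39.029 + 39.008 + 38.901 + 39.391 + 39.108 + 39.143 + 38.962) / 12 = 39.1179
Moving ranges: 0.258, 0.103, 0.119, 0.147, 0.033, 0.021, 0.107, 0.490, 0.283, 0.035, 0.181; M̄R̄ = 1.7770 / 11 = 0.1615
UCL = X̄ + 3·M̄R̄/d₂ = 39.1179 + 3 × 0.1615 / 1.128 = 39.5476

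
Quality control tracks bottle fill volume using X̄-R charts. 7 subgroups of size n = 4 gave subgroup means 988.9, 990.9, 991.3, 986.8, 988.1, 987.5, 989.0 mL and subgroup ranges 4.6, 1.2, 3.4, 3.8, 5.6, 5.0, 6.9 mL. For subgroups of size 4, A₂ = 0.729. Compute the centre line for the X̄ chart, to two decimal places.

988.93

X̄̄ = (988.9 + 990.9 + 991.3 + 986.8 + 988.1 + 987.5 + 989.0) / 7 = 6922.5000 / 7 = 988.9286
CL = X̄̄ = 988.9286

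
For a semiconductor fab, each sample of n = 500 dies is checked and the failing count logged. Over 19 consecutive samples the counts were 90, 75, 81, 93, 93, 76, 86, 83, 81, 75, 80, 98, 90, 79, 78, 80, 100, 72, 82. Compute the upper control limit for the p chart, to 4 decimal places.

0.2177

p̄ = Σdᵢ / (k·n) = 1592 / (19 × 500) = 0.16758
UCL = p̄ + 3·√(p̄(1−p̄)/n) = 0.16758 + 3 × √(0.16758×0.83242/500) = 0.16758 + 3 × 0.01670 = 0.21769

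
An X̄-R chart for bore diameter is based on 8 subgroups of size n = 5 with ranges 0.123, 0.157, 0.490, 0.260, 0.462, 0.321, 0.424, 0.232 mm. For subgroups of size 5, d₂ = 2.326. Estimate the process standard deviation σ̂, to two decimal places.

R̄ = (0.123 + 0.157 + 0.490 + 0.260 + 0.462 + 0.321 + 0.424 + 0.232) / 8 = 0.3086
σ̂ = R̄ / d₂ = 0.3086 / 2.326 = 0.1327

0.13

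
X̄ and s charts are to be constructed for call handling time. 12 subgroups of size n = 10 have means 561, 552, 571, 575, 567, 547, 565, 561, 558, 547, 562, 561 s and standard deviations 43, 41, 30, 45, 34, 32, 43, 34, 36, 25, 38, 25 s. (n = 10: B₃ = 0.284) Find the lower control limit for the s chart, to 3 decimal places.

10.082

s̄ = (43 + 41 + 30 + 45 + 34 + 32 + 43 + 34 + 36 + 25 + 38 + 25) / 12 = 35.5000
LCL_s = B₃·s̄ = 0.284 × 35.5000 = 10.0820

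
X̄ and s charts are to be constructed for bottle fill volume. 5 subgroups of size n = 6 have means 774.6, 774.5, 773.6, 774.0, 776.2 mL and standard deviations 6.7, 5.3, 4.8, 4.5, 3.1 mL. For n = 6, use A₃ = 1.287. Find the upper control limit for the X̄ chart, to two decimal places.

780.86

X̄̄ = (774.6 + 774.5 + 773.6 + 774.0 + 776.2) / 5 = 774.5800
s̄ = (6.7 + 5.3 + 4.8 + 4.5 + 3.1) / 5 = 4.8800
UCL = X̄̄ + A₃·s̄ = 774.5800 + 1.287 × 4.8800 = 780.8606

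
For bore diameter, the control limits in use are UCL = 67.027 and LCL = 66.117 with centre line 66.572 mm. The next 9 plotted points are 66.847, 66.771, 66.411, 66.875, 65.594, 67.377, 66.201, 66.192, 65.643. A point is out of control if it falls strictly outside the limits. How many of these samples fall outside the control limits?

3

Compare each point to [66.117, 67.027]: sample 5 = 65.594 < LCL; sample 6 = 67.377 > UCL; sample 9 = 65.643 < LCL.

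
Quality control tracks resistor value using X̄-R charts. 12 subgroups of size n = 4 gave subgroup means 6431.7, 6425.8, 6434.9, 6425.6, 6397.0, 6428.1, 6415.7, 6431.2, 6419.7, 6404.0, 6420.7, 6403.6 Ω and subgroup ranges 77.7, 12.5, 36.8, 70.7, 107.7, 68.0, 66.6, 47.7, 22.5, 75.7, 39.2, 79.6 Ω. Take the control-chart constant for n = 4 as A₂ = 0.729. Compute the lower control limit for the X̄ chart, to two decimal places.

X̄̄ = (6431.7 + 6425.8 + 6434.9 + 6425.6 + 6397.0 + 6428.1 + 6415.7 + 6431.2 + 6419.7 + 6404.0 + 6420.7 + 6403.6) / 12 = 77038.0000 / 12 = 6419.8333
R̄ = (77.7 + 12.5 + 36.8 + 70.7 + 107.7 + 68.0 + 66.6 + 47.7 + 22.5 + 75.7 + 39.2 + 79.6) / 12 = 704.7000 / 12 = 58.7250
LCL = X̄̄ − A₂·R̄ = 6419.8333 − 0.729 × 58.7250 = 6377.0228

6377.02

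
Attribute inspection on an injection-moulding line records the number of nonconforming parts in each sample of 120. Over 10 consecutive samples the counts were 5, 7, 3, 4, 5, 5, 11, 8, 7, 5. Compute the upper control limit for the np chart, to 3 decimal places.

p̄ = Σdᵢ / (k·n) = 60 / (10 × 120) = 0.05000
UCL = np̄ + 3·√(np̄(1−p̄)) = 6.0000 + 3 × √(6.0000×0.95000) = 6.0000 + 3 × 2.3875 = 13.1624

13.162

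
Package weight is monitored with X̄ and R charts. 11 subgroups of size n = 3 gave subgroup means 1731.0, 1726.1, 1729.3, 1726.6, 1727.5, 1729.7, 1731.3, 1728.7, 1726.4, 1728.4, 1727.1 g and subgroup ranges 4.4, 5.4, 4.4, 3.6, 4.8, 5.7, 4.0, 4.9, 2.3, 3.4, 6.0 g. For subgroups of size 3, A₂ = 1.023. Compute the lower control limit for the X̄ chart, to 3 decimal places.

1723.825

X̄̄ = (1731.0 + 1726.1 + 1729.3 + 1726.6 + 1727.5 + 1729.7 + 1731.3 + 1728.7 + 1726.4 + 1728.4 + 1727.1) / 11 = 19012.1000 / 11 = 1728.3727
R̄ = (4.4 + 5.4 + 4.4 + 3.6 + 4.8 + 5.7 + 4.0 + 4.9 + 2.3 + 3.4 + 6.0) / 11 = 48.9000 / 11 = 4.4455
LCL = X̄̄ − A₂·R̄ = 1728.3727 − 1.023 × 4.4455 = 1723.8250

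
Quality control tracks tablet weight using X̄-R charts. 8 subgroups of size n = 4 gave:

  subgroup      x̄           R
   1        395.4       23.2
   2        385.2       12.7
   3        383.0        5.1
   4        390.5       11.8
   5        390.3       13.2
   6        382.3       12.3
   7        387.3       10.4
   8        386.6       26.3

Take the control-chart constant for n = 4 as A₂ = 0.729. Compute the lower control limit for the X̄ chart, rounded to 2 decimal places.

377.10

X̄̄ = (395.4 + 385.2 + 383.0 + 390.5 + 390.3 + 382.3 + 387.3 + 386.6) / 8 = 3100.6000 / 8 = 387.5750
R̄ = (23.2 + 12.7 + 5.1 + 11.8 + 13.2 + 12.3 + 10.4 + 26.3) / 8 = 115.0000 / 8 = 14.3750
LCL = X̄̄ − A₂·R̄ = 387.5750 − 0.729 × 14.3750 = 377.0956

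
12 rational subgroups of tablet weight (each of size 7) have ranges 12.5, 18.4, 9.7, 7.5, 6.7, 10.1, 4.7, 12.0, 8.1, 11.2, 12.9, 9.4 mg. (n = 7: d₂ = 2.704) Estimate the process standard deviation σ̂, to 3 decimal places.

R̄ = (12.5 + 18.4 + 9.7 + 7.5 + 6.7 + 10.1 + 4.7 + 12.0 + 8.1 + 11.2 + 12.9 + 9.4) / 12 = 10.2667
σ̂ = R̄ / d₂ = 10.2667 / 2.704 = 3.7968

3.797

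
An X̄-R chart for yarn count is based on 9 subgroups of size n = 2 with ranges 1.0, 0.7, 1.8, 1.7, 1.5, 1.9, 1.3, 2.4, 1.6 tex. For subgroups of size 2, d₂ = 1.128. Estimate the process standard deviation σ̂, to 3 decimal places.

1.369

R̄ = (1.0 + 0.7 + 1.8 + 1.7 + 1.5 + 1.9 + 1.3 + 2.4 + 1.6) / 9 = 1.5444
σ̂ = R̄ / d₂ = 1.5444 / 1.128 = 1.3692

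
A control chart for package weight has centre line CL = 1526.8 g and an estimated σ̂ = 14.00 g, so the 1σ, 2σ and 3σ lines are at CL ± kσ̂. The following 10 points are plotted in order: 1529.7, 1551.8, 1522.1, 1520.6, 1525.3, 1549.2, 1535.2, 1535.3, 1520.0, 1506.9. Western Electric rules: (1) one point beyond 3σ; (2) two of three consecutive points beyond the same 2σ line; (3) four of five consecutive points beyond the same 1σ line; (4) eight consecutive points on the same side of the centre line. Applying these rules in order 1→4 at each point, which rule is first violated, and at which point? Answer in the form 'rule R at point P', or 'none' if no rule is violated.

none

Zone of each point (C = within 1σ̂, B = 1σ̂–2σ̂, A = 2σ̂–3σ̂, * = beyond 3σ̂; sign = side of CL): 1:+C, 2:+B, 3:-C, 4:-C, 5:-C, 6:+B, 7:+C, 8:+C, 9:-C, 10:-B
No rule fires across all 10 points.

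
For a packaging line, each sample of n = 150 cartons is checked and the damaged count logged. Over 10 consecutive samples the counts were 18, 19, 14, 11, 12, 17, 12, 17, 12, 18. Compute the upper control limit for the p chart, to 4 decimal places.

p̄ = Σdᵢ / (k·n) = 150 / (10 × 150) = 0.10000
UCL = p̄ + 3·√(p̄(1−p̄)/n) = 0.10000 + 3 × √(0.10000×0.90000/150) = 0.10000 + 3 × 0.02449 = 0.17348

0.1735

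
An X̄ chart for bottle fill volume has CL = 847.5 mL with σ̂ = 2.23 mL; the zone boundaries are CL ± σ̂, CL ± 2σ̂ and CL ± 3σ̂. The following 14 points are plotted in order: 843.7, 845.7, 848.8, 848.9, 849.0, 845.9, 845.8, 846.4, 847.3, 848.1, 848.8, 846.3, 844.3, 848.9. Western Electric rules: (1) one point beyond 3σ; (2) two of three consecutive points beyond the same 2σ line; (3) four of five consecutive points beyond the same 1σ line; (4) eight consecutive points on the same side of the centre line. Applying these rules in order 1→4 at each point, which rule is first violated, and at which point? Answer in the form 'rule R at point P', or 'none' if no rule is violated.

Zone of each point (C = within 1σ̂, B = 1σ̂–2σ̂, A = 2σ̂–3σ̂, * = beyond 3σ̂; sign = side of CL): 1:-B, 2:-C, 3:+C, 4:+C, 5:+C, 6:-C, 7:-C, 8:-C, 9:-C, 10:+C, 11:+C, 12:-C, 13:-B, 14:+C
No rule fires across all 14 points.

none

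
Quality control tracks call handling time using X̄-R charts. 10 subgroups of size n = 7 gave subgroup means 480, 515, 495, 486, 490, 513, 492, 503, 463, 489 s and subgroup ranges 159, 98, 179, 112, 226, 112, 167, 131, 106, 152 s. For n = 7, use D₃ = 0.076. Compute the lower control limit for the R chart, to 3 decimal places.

R̄ = (159 + 98 + 179 + 112 + 226 + 112 + 167 + 131 + 106 + 152) / 10 = 1442.0000 / 10 = 144.2000
LCL_R = D₃·R̄ = 0.076 × 144.2000 = 10.9592

10.959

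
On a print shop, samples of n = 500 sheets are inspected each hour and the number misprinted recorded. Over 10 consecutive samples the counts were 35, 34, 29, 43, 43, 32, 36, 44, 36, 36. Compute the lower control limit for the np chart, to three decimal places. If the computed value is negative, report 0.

19.284

p̄ = Σdᵢ / (k·n) = 368 / (10 × 500) = 0.07360
LCL = np̄ − 3·√(np̄(1−p̄)) = 36.8000 − 3 × 5.8388 = 19.2836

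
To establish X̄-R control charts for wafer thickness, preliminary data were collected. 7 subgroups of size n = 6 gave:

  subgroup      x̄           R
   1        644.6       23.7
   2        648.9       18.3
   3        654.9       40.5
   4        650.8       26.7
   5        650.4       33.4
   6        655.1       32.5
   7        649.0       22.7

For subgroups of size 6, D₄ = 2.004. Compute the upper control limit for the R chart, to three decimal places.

R̄ = (23.7 + 18.3 + 40.5 + 26.7 + 33.4 + 32.5 + 22.7) / 7 = 197.8000 / 7 = 28.2571
UCL_R = D₄·R̄ = 2.004 × 28.2571 = 56.6273

56.627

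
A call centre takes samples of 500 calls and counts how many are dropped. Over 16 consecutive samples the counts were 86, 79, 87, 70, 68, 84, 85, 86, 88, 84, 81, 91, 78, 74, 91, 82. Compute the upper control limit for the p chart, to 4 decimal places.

p̄ = Σdᵢ / (k·n) = 1314 / (16 × 500) = 0.16425
UCL = p̄ + 3·√(p̄(1−p̄)/n) = 0.16425 + 3 × √(0.16425×0.83575/500) = 0.16425 + 3 × 0.01657 = 0.21396

0.2140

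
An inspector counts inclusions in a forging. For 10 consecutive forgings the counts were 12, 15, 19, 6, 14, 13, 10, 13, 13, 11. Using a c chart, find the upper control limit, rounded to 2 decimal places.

c̄ = (12 + 15 + 19 + 6 + 14 + 13 + 10 + 13 + 13 + 11) / 10 = 126 / 10 = 12.6000
UCL = c̄ + 3√c̄ = 12.6000 + 3 × √12.6000 = 12.6000 + 3 × 3.5496 = 23.2489

23.25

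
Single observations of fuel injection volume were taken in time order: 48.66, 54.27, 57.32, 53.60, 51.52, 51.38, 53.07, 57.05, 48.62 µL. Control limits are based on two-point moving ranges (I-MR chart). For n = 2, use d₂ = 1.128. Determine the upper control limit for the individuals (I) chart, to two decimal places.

62.37

X̄ = (48.66 + 54.27 + 57.32 + 53.60 + 51.52 + 51.38 + 53.07 + 57.05 + 48.62) / 9 = 52.8322
Moving ranges: 5.61, 3.05, 3.72, 2.08, 0.14, 1.69, 3.98, 8.43; M̄R̄ = 28.7000 / 8 = 3.5875
UCL = X̄ + 3·M̄R̄/d₂ = 52.8322 + 3 × 3.5875 / 1.128 = 62.3734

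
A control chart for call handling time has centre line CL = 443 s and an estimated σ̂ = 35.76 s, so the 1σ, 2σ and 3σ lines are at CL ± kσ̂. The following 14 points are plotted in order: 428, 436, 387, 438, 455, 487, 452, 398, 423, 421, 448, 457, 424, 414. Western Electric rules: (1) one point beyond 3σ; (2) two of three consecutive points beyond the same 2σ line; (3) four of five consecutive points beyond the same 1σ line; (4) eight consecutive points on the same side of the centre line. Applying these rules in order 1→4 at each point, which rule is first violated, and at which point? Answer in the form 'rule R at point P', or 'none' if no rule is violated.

none

Zone of each point (C = within 1σ̂, B = 1σ̂–2σ̂, A = 2σ̂–3σ̂, * = beyond 3σ̂; sign = side of CL): 1:-C, 2:-C, 3:-B, 4:-C, 5:+C, 6:+B, 7:+C, 8:-B, 9:-C, 10:-C, 11:+C, 12:+C, 13:-C, 14:-C
No rule fires across all 14 points.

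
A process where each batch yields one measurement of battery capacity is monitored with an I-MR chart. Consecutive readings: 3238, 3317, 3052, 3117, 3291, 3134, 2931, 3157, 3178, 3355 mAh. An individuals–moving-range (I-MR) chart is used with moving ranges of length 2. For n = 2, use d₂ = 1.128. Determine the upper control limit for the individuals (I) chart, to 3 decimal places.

3580.960

X̄ = (3238 + 3317 + 3052 + 3117 + 3291 + 3134 + 2931 + 3157 + 3178 + 3355) / 10 = 3177.0000
Moving ranges: 79, 265, 65, 174, 157, 203, 226, 21, 177; M̄R̄ = 1367.0000 / 9 = 151.8889
UCL = X̄ + 3·M̄R̄/d₂ = 3177.0000 + 3 × 151.8889 / 1.128 = 3580.9598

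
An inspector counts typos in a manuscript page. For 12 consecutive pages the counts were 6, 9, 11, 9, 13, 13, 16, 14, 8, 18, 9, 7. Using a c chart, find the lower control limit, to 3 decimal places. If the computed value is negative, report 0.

1.096

c̄ = (6 + 9 + 11 + 9 + 13 + 13 + 16 + 14 + 8 + 18 + 9 + 7) / 12 = 133 / 12 = 11.0833
LCL = c̄ − 3√c̄ = 11.0833 − 3 × 3.3292 = 1.0958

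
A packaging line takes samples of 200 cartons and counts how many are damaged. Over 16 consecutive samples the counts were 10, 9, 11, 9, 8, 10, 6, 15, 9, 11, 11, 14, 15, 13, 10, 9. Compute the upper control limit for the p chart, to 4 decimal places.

p̄ = Σdᵢ / (k·n) = 170 / (16 × 200) = 0.05312
UCL = p̄ + 3·√(p̄(1−p̄)/n) = 0.05312 + 3 × √(0.05312×0.94688/200) = 0.05312 + 3 × 0.01586 = 0.10070

0.1007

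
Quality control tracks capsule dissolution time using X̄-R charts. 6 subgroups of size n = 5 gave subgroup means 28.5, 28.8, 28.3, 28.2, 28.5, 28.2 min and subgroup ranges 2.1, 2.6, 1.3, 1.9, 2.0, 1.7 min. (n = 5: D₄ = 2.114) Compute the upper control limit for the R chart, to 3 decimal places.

4.087

R̄ = (2.1 + 2.6 + 1.3 + 1.9 + 2.0 + 1.7) / 6 = 11.6000 / 6 = 1.9333
UCL_R = D₄·R̄ = 2.114 × 1.9333 = 4.0871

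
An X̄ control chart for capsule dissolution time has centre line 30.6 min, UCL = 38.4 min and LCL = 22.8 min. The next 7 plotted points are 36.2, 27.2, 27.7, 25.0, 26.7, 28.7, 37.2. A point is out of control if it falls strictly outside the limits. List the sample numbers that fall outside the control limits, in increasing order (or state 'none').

All 7 points lie within [22.8, 38.4].

none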